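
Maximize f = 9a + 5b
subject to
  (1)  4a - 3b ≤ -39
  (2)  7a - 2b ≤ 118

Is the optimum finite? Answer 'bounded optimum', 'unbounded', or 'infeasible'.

unbounded

From the feasible point (432/13, 745/13), moving in the direction (2, 7) keeps every constraint satisfied while f increases without bound.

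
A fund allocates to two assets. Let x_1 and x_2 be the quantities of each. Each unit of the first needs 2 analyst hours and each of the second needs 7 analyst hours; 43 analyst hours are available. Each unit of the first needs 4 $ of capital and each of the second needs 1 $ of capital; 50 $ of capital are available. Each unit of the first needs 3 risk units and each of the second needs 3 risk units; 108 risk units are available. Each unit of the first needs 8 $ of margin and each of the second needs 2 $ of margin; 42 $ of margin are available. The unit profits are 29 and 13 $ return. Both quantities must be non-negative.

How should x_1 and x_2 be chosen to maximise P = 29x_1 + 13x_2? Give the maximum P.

x_1 = 4, x_2 = 5, maximum P = 181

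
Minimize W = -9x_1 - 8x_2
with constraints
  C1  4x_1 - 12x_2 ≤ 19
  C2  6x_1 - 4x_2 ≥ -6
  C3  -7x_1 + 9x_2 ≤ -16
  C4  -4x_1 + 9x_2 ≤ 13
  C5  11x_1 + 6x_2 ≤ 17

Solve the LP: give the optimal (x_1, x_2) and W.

x_1 = 83/47, x_2 = -19/47, minimum W = -595/47

Extreme points and W = -9x_1 - 8x_2:
  (7/16, -23/16) → W = 121/16
  (53/26, -47/52) → W = -289/26
  (83/47, -19/47) → W = -595/47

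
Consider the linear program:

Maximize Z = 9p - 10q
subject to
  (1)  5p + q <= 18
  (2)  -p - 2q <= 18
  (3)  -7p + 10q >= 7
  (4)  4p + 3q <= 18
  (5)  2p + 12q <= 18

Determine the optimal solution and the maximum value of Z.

Feasible corners and Z = 9p - 10q:
  (-97/12, -119/24) → Z = -139/6
  (-63/2, 27/4) → Z = -351
  (12/13, 35/26) → Z = -67/13

The binding constraints are -7p + 10q = 7 and 2p + 12q = 18.
Solving simultaneously gives p = 12/13, q = 35/26.

p = 12/13, q = 35/26, maximum Z = -67/13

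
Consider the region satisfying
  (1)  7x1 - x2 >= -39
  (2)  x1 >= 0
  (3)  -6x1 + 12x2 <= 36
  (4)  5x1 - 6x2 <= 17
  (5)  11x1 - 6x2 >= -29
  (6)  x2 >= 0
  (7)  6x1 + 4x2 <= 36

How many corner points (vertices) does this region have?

Of the 21 pairwise boundary intersections, those satisfying every inequality are:
  (0, 3)
  (0, 0)
  (3, 9/2)
  (17/5, 0)
  (71/14, 39/28)

5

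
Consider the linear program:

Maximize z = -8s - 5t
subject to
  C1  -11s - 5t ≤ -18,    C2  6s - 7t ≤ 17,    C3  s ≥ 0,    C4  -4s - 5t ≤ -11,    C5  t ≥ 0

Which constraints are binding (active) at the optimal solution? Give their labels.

Feasible corners and z = -8s - 5t:
  (0, 18/5) → z = -18
  (1, 7/5) → z = -15
  (17/6, 0) → z = -68/3
  (11/4, 0) → z = -22
The feasible region is unbounded (it extends along (0, 1), (7, 6)), but z strictly decreases along every unbounded feasible direction, so there is no improving ray and the maximum is attained at a vertex.

The maximum is at (1, 7/5). Substituting into each constraint, equality holds for C1 and C4; the remaining constraints have slack.

C1 and C4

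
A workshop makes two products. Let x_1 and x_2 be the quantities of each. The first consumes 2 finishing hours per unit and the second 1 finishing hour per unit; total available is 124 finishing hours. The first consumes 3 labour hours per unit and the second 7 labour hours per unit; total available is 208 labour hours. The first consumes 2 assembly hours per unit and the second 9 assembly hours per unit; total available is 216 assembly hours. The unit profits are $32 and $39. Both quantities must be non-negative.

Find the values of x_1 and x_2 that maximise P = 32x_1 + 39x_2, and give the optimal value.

Vertices and P = 32x_1 + 39x_2:
  (0, 0) → P = 0
  (0, 24) → P = 936
  (62, 0) → P = 1984
  (60, 4) → P = 2076
  (360/13, 232/13) → P = 20568/13

The binding constraints are 2x_1 + x_2 = 124 and 3x_1 + 7x_2 = 208.
Solving simultaneously gives x_1 = 60, x_2 = 4.

x_1 = 60, x_2 = 4, maximum P = 2076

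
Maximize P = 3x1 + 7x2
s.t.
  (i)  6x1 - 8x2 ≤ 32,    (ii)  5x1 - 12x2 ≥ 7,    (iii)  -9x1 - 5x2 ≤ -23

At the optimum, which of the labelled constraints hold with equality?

(i) and (ii)

Vertices and P = 3x1 + 7x2:
  (41/4, 59/16) → P = 905/16
  (172/51, -25/17) → P = -3/17
  (311/133, 52/133) → P = 1297/133

The maximum is at (41/4, 59/16). Substituting into each constraint, equality holds for (i) and (ii); the remaining constraints have slack.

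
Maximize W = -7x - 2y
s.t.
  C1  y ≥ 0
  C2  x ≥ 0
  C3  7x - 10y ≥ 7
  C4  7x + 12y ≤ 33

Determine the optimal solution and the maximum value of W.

Extreme points and W = -7x - 2y:
  (1, 0) → W = -7
  (33/7, 0) → W = -33
  (207/77, 13/11) → W = -233/11

The binding constraints are y = 0 and 7x - 10y = 7.
Solving simultaneously gives x = 1, y = 0.

x = 1, y = 0, maximum W = -7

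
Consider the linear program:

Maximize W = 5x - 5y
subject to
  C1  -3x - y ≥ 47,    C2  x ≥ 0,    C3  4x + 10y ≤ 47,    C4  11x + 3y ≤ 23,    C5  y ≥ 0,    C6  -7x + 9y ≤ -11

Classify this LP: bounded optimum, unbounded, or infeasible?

The boundaries -3x - y = 47 and x = 0 meet at (0, -47), but that point violates y ≥ 0. Every candidate vertex is excluded by some other constraint, so the feasible region is empty.

infeasible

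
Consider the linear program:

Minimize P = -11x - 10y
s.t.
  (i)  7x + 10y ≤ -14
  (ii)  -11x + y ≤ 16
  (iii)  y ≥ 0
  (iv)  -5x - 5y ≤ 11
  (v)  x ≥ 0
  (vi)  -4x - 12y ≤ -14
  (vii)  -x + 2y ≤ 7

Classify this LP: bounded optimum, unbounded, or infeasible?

infeasible

The boundaries y = 0 and -4x - 12y = -14 meet at (7/2, 0), but that point violates 7x + 10y ≤ -14. Every candidate vertex is excluded by some other constraint, so the feasible region is empty.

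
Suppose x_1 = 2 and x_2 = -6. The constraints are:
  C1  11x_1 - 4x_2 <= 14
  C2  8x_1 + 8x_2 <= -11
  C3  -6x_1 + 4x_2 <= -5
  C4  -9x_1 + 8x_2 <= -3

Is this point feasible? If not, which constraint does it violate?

Constraint C1: 11x_1 - 4x_2 = 46, which is not ≤ 14. All other constraints are satisfied.

not feasible — violates C1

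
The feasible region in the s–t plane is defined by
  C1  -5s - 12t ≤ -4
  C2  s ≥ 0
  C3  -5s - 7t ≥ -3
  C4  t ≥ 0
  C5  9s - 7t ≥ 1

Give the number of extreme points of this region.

The feasible vertices (each the meet of two boundaries and inside every other half-plane) are:
  (8/25, 1/5)
  (40/143, 31/143)
  (2/7, 11/49)

3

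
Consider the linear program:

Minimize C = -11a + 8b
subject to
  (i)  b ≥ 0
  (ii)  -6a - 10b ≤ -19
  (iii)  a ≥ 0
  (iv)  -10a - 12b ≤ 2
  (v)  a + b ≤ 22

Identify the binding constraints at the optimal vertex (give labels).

(i) and (v)

Vertices and C = -11a + 8b:
  (19/6, 0) → C = -209/6
  (22, 0) → C = -242
  (0, 19/10) → C = 76/5
  (0, 22) → C = 176

The minimum is at (22, 0). Substituting into each constraint, equality holds for (i) and (v); the remaining constraints have slack.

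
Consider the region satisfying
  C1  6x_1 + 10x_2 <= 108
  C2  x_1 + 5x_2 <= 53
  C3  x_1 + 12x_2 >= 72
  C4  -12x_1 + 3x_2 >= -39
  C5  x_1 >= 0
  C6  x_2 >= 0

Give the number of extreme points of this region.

5

Of the 15 pairwise boundary intersections, those satisfying every inequality are:
  (1/2, 21/2)
  (119/23, 177/23)
  (0, 53/5)
  (228/49, 275/49)
  (0, 6)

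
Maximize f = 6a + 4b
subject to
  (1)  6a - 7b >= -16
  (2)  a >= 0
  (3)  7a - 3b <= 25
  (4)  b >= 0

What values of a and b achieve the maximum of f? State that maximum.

a = 223/31, b = 262/31, maximum f = 2386/31

Extreme points and f = 6a + 4b:
  (0, 16/7) → f = 64/7
  (223/31, 262/31) → f = 2386/31
  (0, 0) → f = 0
  (25/7, 0) → f = 150/7

At the optimal vertex, 6a - 7b = -16 and 7a - 3b = 25.
Solving simultaneously gives a = 223/31, b = 262/31.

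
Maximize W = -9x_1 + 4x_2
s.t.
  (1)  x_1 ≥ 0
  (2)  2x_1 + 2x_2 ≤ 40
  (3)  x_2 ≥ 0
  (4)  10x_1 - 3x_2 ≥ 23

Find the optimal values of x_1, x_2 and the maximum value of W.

Feasible corners and W = -9x_1 + 4x_2:
  (20, 0) → W = -180
  (83/13, 177/13) → W = -3
  (23/10, 0) → W = -207/10

x_1 = 83/13, x_2 = 177/13, maximum W = -3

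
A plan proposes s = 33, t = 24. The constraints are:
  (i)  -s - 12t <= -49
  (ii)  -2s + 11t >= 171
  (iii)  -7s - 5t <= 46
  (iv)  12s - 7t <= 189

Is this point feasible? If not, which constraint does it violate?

Constraint (iv): 12s - 7t = 228, which is not ≤ 189. All other constraints are satisfied.

not feasible — violates (iv)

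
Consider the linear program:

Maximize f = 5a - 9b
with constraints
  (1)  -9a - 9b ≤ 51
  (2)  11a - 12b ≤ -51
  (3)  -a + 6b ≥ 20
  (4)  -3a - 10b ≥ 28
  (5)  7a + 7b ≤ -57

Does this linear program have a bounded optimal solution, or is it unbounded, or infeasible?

infeasible

Constraints -9a - 9b ≤ 51 and 7a + 7b ≤ -57 have parallel boundaries but demand opposite sides — no point can satisfy both, so the region is empty.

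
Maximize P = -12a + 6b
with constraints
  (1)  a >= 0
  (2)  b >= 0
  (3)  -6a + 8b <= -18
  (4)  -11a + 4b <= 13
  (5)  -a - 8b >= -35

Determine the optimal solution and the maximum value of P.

Extreme points and P = -12a + 6b:
  (3, 0) → P = -36
  (35, 0) → P = -420
  (53/7, 24/7) → P = -492/7

The optimum lies where b = 0 and -6a + 8b = -18.
Solving simultaneously gives a = 3, b = 0.

a = 3, b = 0, maximum P = -36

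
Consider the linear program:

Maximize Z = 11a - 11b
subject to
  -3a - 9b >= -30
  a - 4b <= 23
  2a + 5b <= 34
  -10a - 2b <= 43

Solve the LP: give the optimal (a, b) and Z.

a = 109/7, b = -13/7, maximum Z = 1342/7

Corner points and Z = 11a - 11b:
  (109/7, -13/7) → Z = 1342/7
  (-149/28, 143/28) → Z = -803/7
  (-3, -13/2) → Z = 77/2

The binding constraints are -3a - 9b = -30 and a - 4b = 23.
Solving simultaneously gives a = 109/7, b = -13/7.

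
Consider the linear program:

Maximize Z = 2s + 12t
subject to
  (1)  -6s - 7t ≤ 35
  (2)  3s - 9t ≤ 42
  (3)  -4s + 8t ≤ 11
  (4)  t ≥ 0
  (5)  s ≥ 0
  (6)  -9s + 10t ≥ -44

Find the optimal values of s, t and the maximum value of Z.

s = 231/16, t = 275/32, maximum Z = 132

Corner points and Z = 2s + 12t:
  (0, 11/8) → Z = 33/2
  (231/16, 275/32) → Z = 132
  (0, 0) → Z = 0
  (44/9, 0) → Z = 88/9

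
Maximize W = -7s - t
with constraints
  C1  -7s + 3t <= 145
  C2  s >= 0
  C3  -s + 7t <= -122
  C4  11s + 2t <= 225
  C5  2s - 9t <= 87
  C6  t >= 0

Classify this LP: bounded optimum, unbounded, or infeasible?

The boundaries -7s + 3t = 145 and s = 0 meet at (0, 145/3), but that point violates -s + 7t ≤ -122. Every candidate vertex is excluded by some other constraint, so the feasible region is empty.

infeasible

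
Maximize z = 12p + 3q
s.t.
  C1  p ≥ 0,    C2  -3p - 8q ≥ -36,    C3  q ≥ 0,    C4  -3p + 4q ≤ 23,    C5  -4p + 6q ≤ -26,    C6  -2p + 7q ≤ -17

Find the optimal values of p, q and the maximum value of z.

p = 12, q = 0, maximum z = 144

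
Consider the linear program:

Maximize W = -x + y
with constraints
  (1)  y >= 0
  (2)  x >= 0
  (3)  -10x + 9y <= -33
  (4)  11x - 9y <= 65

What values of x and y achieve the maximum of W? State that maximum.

Vertices and W = -x + y:
  (33/10, 0) → W = -33/10
  (65/11, 0) → W = -65/11
  (32, 287/9) → W = -1/9

The optimum lies where -10x + 9y = -33 and 11x - 9y = 65.
Solving simultaneously gives x = 32, y = 287/9.

x = 32, y = 287/9, maximum W = -1/9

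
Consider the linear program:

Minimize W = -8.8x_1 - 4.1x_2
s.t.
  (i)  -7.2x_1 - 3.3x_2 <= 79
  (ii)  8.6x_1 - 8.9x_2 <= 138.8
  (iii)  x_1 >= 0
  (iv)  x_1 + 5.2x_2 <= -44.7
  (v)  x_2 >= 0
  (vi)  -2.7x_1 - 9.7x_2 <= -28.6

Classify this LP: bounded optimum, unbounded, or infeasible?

infeasible

The boundaries 8.6x_1 - 8.9x_2 = 138.8 and x_2 = 0 meet at (694/43, 0), but that point violates x_1 + 5.2x_2 ≤ -44.7. Every candidate vertex is excluded by some other constraint, so the feasible region is empty.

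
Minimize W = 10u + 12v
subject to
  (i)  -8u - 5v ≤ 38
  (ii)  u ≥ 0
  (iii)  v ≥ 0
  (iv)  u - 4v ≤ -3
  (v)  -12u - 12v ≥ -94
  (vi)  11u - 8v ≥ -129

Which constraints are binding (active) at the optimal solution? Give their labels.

Extreme points and W = 10u + 12v:
  (0, 3/4) → W = 9
  (0, 47/6) → W = 94
  (17/3, 13/6) → W = 248/3

The minimum is at (0, 3/4). Substituting into each constraint, equality holds for (ii) and (iv); the remaining constraints have slack.

(ii) and (iv)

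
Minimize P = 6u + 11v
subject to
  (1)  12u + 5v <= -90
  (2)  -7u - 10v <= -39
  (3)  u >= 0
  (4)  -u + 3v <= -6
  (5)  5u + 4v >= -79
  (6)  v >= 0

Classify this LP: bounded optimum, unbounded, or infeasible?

The boundaries -u + 3v = -6 and v = 0 meet at (6, 0), but that point violates 12u + 5v ≤ -90. Every candidate vertex is excluded by some other constraint, so the feasible region is empty.

infeasible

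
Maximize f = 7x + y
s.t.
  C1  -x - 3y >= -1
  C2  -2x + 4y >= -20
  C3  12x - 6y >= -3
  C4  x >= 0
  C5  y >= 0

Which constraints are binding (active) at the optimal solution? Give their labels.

Corner points and f = 7x + y:
  (0, 1/3) → f = 1/3
  (1, 0) → f = 7
  (0, 0) → f = 0

The maximum is at (1, 0). Substituting into each constraint, equality holds for C1 and C5; the remaining constraints have slack.

C1 and C5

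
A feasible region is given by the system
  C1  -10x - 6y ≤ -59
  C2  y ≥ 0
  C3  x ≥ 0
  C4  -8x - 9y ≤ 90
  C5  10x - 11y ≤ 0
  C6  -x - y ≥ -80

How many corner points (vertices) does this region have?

4

Pairwise boundary intersections that survive every other constraint:
  (0, 59/6)
  (649/170, 59/17)
  (0, 80)
  (880/21, 800/21)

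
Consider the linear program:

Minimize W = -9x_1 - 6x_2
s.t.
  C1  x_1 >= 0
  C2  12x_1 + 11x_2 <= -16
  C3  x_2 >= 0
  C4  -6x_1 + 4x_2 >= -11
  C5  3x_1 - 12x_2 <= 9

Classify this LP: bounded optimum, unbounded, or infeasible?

infeasible

The boundaries x_1 = 0 and x_2 = 0 meet at (0, 0), but that point violates 12x_1 + 11x_2 ≤ -16. Every candidate vertex is excluded by some other constraint, so the feasible region is empty.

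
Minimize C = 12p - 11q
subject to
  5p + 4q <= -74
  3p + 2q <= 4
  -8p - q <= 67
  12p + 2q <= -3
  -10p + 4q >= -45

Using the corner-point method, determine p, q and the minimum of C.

p = -194/27, q = -257/27, minimum C = 499/27

Extreme points and C = 12p - 11q:
  (-194/27, -257/27) → C = 499/27
  (-29/15, -193/12) → C = 9223/60
  (-223/42, -515/21) → C = 4327/21

The optimum lies where 5p + 4q = -74 and -8p - q = 67.
Solving simultaneously gives p = -194/27, q = -257/27.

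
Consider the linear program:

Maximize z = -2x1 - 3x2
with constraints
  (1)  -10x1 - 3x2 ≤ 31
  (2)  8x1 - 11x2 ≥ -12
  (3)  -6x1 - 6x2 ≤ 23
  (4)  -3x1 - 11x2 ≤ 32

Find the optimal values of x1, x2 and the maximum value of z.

x1 = -61/48, x2 = -41/16, maximum z = 491/48

Feasible corners and z = -2x1 - 3x2:
  (-377/134, -64/67) → z = 569/67
  (-39/14, -22/21) → z = 61/7
  (-61/48, -41/16) → z = 491/48
The feasible region is unbounded (it extends along (11, -3), (11, 8)), but z strictly decreases along every unbounded feasible direction, so there is no improving ray and the maximum is attained at a vertex.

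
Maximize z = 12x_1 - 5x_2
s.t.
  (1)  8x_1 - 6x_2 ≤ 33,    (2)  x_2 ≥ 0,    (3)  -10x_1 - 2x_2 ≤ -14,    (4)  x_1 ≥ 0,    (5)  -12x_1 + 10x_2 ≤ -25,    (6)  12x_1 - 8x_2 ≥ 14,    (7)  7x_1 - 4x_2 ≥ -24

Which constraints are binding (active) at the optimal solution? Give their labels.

Feasible corners and z = 12x_1 - 5x_2:
  (33/8, 0) → z = 99/2
  (45/2, 49/2) → z = 295/2
  (25/12, 0) → z = 25

The maximum is at (45/2, 49/2). Substituting into each constraint, equality holds for (1) and (5); the remaining constraints have slack.

(1) and (5)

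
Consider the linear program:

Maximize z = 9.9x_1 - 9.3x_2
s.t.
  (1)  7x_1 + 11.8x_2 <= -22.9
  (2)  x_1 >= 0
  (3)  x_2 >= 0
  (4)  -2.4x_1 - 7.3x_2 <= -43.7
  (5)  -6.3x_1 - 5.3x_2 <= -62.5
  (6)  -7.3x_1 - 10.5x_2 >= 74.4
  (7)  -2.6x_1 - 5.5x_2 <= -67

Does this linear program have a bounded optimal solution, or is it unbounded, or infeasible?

infeasible

The boundaries -7.3x_1 - 10.5x_2 = 74.4 and -2.6x_1 - 5.5x_2 = -67 meet at (-22254/257, 68254/1285), but that point violates 7x_1 + 11.8x_2 ≤ -22.9. Every candidate vertex is excluded by some other constraint, so the feasible region is empty.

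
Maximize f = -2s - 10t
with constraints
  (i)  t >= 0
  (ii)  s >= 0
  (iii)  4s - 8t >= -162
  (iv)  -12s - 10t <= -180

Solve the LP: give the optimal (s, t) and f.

s = 15, t = 0, maximum f = -30

Extreme points and f = -2s - 10t:
  (15, 0) → f = -30
  (0, 81/4) → f = -405/2
  (0, 18) → f = -180
The feasible region is unbounded (it extends along (2, 1), (1, 0)), but f strictly decreases along every unbounded feasible direction, so there is no improving ray and the maximum is attained at a vertex.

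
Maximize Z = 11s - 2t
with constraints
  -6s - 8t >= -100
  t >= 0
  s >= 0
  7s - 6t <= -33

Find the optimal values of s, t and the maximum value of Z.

The optimum lies where -6s - 8t = -100 and 7s - 6t = -33.
Solving simultaneously gives s = 84/23, t = 449/46.

s = 84/23, t = 449/46, maximum Z = 475/23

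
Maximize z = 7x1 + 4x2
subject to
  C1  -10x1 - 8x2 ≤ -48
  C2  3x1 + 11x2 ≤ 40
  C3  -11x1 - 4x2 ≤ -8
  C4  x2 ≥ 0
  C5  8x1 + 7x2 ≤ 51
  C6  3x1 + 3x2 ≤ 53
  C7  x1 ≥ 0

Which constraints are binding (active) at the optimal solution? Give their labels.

C4 and C5

Corner points and z = 7x1 + 4x2:
  (104/43, 128/43) → z = 1240/43
  (24/5, 0) → z = 168/5
  (281/67, 167/67) → z = 2635/67
  (51/8, 0) → z = 357/8

The maximum is at (51/8, 0). Substituting into each constraint, equality holds for C4 and C5; the remaining constraints have slack.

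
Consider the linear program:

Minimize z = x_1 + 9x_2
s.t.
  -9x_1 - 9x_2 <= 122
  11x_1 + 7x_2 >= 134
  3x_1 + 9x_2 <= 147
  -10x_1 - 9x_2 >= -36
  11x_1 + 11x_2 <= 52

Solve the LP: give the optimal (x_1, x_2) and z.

x_1 = 158, x_2 = -1544/9, minimum z = -1386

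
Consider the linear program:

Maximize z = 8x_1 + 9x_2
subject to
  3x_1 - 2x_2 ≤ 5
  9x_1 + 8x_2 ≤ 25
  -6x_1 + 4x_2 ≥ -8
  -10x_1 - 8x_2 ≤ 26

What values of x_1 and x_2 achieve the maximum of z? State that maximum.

x_1 = -51, x_2 = 121/2, maximum z = 273/2

Corner points and z = 8x_1 + 9x_2:
  (41/21, 13/14) → z = 1007/42
  (-51, 121/2) → z = 273/2
  (-5/11, -59/22) → z = -611/22

The optimum lies where 9x_1 + 8x_2 = 25 and -10x_1 - 8x_2 = 26.
Solving simultaneously gives x_1 = -51, x_2 = 121/2.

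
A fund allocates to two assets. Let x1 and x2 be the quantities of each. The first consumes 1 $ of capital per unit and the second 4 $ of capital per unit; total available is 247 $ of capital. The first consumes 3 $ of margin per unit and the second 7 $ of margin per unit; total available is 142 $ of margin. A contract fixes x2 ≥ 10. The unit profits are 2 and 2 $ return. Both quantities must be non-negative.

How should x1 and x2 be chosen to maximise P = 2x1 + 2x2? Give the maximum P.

x1 = 24, x2 = 10, maximum P = 68

Extreme points and P = 2x1 + 2x2:
  (0, 142/7) → P = 284/7
  (0, 10) → P = 20
  (24, 10) → P = 68

The binding constraints are 3x1 + 7x2 = 142 and x2 = 10.
Solving simultaneously gives x1 = 24, x2 = 10.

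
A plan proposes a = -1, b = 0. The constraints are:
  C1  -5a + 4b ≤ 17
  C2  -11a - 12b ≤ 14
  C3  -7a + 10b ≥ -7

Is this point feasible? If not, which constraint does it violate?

feasible

C1: 5 ≤ 17 ✓
C2: 11 ≤ 14 ✓
C3: 7 ≥ -7 ✓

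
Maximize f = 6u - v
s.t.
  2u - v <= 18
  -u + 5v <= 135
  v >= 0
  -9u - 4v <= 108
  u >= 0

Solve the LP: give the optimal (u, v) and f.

u = 25, v = 32, maximum f = 118

Feasible corners and f = 6u - v:
  (25, 32) → f = 118
  (9, 0) → f = 54
  (0, 27) → f = -27
  (0, 0) → f = 0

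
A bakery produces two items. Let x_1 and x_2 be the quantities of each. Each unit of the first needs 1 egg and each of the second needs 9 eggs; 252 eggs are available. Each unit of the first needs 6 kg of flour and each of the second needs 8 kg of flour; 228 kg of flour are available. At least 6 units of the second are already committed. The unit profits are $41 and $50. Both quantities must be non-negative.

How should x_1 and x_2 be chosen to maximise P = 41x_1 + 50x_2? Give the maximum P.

x_1 = 30, x_2 = 6, maximum P = 1530

Vertices and P = 41x_1 + 50x_2:
  (0, 28) → P = 1400
  (0, 6) → P = 300
  (18/23, 642/23) → P = 32838/23
  (30, 6) → P = 1530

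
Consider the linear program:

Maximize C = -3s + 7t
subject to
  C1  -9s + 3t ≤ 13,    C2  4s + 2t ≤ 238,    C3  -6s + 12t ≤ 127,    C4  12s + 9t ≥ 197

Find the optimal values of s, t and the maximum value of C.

Corner points and C = -3s + 7t:
  (1301/30, 484/15) → C = 2873/30
  (437/3, -517/3) → C = -4930/3
  (37/6, 41/3) → C = 463/6

At the optimal vertex, 4s + 2t = 238 and -6s + 12t = 127.
Solving simultaneously gives s = 1301/30, t = 484/15.

s = 1301/30, t = 484/15, maximum C = 2873/30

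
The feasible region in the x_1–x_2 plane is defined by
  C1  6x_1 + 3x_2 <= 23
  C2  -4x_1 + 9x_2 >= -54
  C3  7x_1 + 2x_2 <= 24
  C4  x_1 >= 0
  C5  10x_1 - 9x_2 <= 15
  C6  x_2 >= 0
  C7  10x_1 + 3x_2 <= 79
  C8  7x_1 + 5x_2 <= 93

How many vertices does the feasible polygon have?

5

The feasible vertices (each the meet of two boundaries and inside every other half-plane) are:
  (26/9, 17/9)
  (0, 23/3)
  (246/83, 135/83)
  (0, 0)
  (3/2, 0)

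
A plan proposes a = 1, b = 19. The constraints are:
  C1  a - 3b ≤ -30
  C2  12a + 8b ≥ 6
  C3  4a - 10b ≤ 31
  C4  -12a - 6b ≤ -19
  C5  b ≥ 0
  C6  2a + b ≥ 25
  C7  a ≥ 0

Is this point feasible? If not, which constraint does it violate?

not feasible — violates C6

Constraint C6: 2a + b = 21, which is not ≥ 25. All other constraints are satisfied.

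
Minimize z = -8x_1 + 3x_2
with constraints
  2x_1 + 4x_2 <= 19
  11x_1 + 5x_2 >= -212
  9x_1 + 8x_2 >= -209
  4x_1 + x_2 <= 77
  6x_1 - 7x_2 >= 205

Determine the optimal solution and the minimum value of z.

Vertices and z = -8x_1 + 3x_2:
  (825/23, -1529/23) → z = -11187/23
  (59/37, -1033/37) → z = -3571/37
  (372/17, -179/17) → z = -3513/17

x_1 = 825/23, x_2 = -1529/23, minimum z = -11187/23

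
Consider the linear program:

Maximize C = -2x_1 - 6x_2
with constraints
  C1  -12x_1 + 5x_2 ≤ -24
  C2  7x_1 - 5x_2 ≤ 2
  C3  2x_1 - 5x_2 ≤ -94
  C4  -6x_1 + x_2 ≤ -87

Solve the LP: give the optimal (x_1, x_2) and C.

The feasible region is unbounded (it extends along (5, 12), (5, 7)), but C strictly decreases along every unbounded feasible direction, so there is no improving ray and the maximum is attained at a vertex.

At the optimal vertex, 2x_1 - 5x_2 = -94 and -6x_1 + x_2 = -87.
Solving simultaneously gives x_1 = 529/28, x_2 = 369/14.

x_1 = 529/28, x_2 = 369/14, maximum C = -2743/14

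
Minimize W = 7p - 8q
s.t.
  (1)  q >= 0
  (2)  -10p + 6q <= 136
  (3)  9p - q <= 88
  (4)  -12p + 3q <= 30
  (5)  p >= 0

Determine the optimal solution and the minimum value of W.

Feasible corners and W = 7p - 8q:
  (88/9, 0) → W = 616/9
  (0, 0) → W = 0
  (166/11, 526/11) → W = -3046/11
  (38/7, 222/7) → W = -1510/7
  (0, 10) → W = -80

The binding constraints are -10p + 6q = 136 and 9p - q = 88.
Solving simultaneously gives p = 166/11, q = 526/11.

p = 166/11, q = 526/11, minimum W = -3046/11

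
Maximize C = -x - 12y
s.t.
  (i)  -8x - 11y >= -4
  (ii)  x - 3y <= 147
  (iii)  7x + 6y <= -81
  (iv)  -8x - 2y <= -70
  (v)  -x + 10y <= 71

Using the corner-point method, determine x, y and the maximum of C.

x = 252/13, y = -553/13, maximum C = 6384/13

Feasible corners and C = -x - 12y:
  (71/3, -370/9) → C = 1409/3
  (252/13, -553/13) → C = 6384/13
  (291/17, -569/17) → C = 6537/17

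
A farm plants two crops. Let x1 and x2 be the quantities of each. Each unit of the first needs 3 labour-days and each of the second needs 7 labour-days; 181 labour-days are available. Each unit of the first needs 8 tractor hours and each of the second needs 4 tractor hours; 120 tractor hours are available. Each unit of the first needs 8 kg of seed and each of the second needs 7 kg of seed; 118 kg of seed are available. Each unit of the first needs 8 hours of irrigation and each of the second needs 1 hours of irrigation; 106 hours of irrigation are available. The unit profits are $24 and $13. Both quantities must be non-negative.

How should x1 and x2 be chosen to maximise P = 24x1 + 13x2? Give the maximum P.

x1 = 13, x2 = 2, maximum P = 338

Vertices and P = 24x1 + 13x2:
  (0, 0) → P = 0
  (0, 118/7) → P = 1534/7
  (53/4, 0) → P = 318
  (13, 2) → P = 338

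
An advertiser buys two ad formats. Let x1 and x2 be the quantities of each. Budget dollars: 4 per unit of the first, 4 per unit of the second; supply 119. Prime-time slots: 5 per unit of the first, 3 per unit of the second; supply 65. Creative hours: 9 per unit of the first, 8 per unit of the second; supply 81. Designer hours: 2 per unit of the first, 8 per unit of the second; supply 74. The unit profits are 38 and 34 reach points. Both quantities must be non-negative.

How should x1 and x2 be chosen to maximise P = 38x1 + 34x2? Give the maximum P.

x1 = 1, x2 = 9, maximum P = 344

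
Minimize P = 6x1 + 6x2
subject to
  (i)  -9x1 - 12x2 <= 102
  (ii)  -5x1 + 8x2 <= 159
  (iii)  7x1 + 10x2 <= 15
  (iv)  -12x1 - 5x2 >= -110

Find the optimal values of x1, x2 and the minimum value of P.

x1 = -227/11, x2 = 307/44, minimum P = -1803/22

Corner points and P = 6x1 + 6x2:
  (-227/11, 307/44) → P = -1803/22
  (610/33, -246/11) → P = -256/11
  (-735/53, 594/53) → P = -846/53
  (205/17, -118/17) → P = 522/17

The optimum lies where -9x1 - 12x2 = 102 and -5x1 + 8x2 = 159.
Solving simultaneously gives x1 = -227/11, x2 = 307/44.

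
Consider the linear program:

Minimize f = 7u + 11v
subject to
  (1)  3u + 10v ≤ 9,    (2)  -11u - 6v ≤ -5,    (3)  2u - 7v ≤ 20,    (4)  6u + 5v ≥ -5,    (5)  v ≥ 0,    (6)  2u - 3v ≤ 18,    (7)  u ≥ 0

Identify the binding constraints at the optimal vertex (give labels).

(2) and (5)

Vertices and f = 7u + 11v:
  (3, 0) → f = 21
  (0, 9/10) → f = 99/10
  (5/11, 0) → f = 35/11
  (0, 5/6) → f = 55/6

The minimum is at (5/11, 0). Substituting into each constraint, equality holds for (2) and (5); the remaining constraints have slack.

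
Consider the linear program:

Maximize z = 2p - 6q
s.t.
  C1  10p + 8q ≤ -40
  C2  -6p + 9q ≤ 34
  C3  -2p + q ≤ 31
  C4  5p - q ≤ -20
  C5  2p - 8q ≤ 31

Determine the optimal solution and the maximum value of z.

Corner points and z = 2p - 6q:
  (-316/69, 50/69) → z = -932/69
  (-4, 0) → z = -8
  (-551/30, -127/15) → z = 211/15
  (-191/38, -195/38) → z = 394/19

The binding constraints are 5p - q = -20 and 2p - 8q = 31.
Solving simultaneously gives p = -191/38, q = -195/38.

p = -191/38, q = -195/38, maximum z = 394/19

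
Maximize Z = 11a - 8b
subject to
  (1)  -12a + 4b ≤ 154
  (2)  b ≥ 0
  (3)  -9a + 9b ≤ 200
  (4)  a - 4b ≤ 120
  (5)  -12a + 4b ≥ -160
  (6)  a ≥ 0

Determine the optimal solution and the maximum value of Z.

a = 40/3, b = 0, maximum Z = 440/3

Vertices and Z = 11a - 8b:
  (40/3, 0) → Z = 440/3
  (0, 0) → Z = 0
  (280/9, 160/3) → Z = -760/9
  (0, 200/9) → Z = -1600/9

The optimum lies where b = 0 and -12a + 4b = -160.
Solving simultaneously gives a = 40/3, b = 0.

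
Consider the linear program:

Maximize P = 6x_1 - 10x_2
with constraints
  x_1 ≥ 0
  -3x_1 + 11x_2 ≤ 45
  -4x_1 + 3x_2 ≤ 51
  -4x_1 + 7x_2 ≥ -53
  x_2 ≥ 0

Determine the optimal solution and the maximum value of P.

x_1 = 898/23, x_2 = 339/23, maximum P = 1998/23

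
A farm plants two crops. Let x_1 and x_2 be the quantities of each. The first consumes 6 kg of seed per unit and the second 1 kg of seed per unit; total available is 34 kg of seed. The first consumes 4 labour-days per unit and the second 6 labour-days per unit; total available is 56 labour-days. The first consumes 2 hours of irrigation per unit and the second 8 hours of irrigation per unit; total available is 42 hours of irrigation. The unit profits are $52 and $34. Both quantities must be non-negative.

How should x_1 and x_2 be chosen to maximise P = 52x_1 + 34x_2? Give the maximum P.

x_1 = 5, x_2 = 4, maximum P = 396

Corner points and P = 52x_1 + 34x_2:
  (0, 0) → P = 0
  (0, 21/4) → P = 357/2
  (17/3, 0) → P = 884/3
  (5, 4) → P = 396

The binding constraints are 6x_1 + x_2 = 34 and 2x_1 + 8x_2 = 42.
Solving simultaneously gives x_1 = 5, x_2 = 4.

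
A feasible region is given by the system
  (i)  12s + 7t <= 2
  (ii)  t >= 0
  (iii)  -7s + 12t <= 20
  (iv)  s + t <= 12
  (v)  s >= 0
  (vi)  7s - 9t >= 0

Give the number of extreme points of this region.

The feasible vertices (each the meet of two boundaries and inside every other half-plane) are:
  (1/6, 0)
  (18/157, 14/157)
  (0, 0)

3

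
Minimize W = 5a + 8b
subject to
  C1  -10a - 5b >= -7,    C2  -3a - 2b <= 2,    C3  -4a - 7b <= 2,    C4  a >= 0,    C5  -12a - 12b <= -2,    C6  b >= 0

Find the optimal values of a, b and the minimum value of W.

a = 1/6, b = 0, minimum W = 5/6

Extreme points and W = 5a + 8b:
  (0, 7/5) → W = 56/5
  (7/10, 0) → W = 7/2
  (0, 1/6) → W = 4/3
  (1/6, 0) → W = 5/6

The optimum lies where -12a - 12b = -2 and b = 0.
Solving simultaneously gives a = 1/6, b = 0.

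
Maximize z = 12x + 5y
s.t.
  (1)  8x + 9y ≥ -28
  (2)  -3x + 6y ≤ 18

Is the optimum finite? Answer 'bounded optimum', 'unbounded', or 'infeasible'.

unbounded

From the feasible point (-22/5, 4/5), moving in the direction (6, 3) keeps every constraint satisfied while z increases without bound.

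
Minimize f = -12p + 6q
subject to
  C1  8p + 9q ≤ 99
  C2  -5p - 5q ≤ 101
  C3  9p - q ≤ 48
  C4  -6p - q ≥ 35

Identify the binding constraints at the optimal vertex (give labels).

Extreme points and f = -12p + 6q:
  (-1404/5, 1303/5) → f = 24666/5
  (-9, 19) → f = 222
  (-74/25, -431/25) → f = -1698/25

The minimum is at (-74/25, -431/25). Substituting into each constraint, equality holds for C2 and C4; the remaining constraints have slack.

C2 and C4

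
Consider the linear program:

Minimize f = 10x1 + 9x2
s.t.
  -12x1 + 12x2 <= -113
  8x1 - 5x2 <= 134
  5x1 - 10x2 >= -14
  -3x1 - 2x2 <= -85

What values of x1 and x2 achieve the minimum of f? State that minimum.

x1 = 693/31, x2 = 278/31, minimum f = 9432/31

Corner points and f = 10x1 + 9x2:
  (649/30, 733/60) → f = 19577/60
  (623/30, 227/20) → f = 18589/60
  (282/11, 782/55) → f = 21138/55
  (693/31, 278/31) → f = 9432/31

The binding constraints are 8x1 - 5x2 = 134 and -3x1 - 2x2 = -85.
Solving simultaneously gives x1 = 693/31, x2 = 278/31.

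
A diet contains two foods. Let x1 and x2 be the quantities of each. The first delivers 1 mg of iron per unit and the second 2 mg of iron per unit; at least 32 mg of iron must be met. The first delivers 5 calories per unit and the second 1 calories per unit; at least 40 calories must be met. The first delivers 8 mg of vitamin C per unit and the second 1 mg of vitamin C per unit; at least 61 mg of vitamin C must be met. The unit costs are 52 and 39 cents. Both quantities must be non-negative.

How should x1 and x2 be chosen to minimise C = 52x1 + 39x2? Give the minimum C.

x1 = 6, x2 = 13, minimum C = 819

Corner points and C = 52x1 + 39x2:
  (0, 61) → C = 2379
  (32, 0) → C = 1664
  (6, 13) → C = 819
The feasible region is unbounded (it extends along (0, 1), (1, 0)), but C strictly increases along every unbounded feasible direction, so there is no improving ray and the minimum is attained at a vertex.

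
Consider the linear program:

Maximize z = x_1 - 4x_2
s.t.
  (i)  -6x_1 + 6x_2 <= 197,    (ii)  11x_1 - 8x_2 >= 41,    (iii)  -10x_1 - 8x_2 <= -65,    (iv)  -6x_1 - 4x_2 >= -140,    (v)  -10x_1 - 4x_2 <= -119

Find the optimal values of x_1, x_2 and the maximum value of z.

x_1 = 215/2, x_2 = -505/4, maximum z = 1225/2

The optimum lies where -10x_1 - 8x_2 = -65 and -6x_1 - 4x_2 = -140.
Solving simultaneously gives x_1 = 215/2, x_2 = -505/4.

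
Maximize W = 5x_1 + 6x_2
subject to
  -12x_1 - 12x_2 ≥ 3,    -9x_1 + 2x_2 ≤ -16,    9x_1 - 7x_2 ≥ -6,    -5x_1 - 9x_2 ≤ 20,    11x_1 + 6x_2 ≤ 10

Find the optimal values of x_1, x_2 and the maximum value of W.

x_1 = 31/22, x_2 = -73/44, maximum W = -32/11

Corner points and W = 5x_1 + 6x_2:
  (31/22, -73/44) → W = -32/11
  (23/10, -51/20) → W = -19/5
  (8/7, -20/7) → W = -80/7
  (70/23, -90/23) → W = -190/23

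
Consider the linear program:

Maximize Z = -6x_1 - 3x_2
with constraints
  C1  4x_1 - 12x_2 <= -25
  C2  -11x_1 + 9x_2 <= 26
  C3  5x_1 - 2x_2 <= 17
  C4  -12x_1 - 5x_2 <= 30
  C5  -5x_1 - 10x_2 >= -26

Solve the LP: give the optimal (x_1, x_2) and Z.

x_1 = -29/32, x_2 = 57/32, maximum Z = 3/32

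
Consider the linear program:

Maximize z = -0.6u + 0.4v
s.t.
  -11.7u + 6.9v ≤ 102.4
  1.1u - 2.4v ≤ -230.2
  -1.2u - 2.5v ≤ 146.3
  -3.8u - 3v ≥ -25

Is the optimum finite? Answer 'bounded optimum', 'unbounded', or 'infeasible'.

The boundaries -11.7u + 6.9v = 102.4 and 1.1u - 2.4v = -230.2 meet at (44754/683, 258070/2049), but that point violates -3.8u - 3v ≥ -25. Every candidate vertex is excluded by some other constraint, so the feasible region is empty.

infeasible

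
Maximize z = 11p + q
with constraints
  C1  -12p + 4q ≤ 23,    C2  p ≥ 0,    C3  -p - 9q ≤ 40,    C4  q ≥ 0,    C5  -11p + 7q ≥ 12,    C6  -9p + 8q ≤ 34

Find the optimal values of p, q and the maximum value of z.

Feasible corners and z = 11p + q:
  (0, 12/7) → z = 12/7
  (0, 17/4) → z = 17/4
  (142/25, 266/25) → z = 1828/25

p = 142/25, q = 266/25, maximum z = 1828/25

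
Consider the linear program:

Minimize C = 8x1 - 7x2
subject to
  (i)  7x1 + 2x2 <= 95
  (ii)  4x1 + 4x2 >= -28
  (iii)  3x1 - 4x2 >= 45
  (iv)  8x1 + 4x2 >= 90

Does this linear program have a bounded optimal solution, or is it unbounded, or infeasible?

Vertices and C = 8x1 - 7x2:
  (235/17, -15/17) → C = 1985/17
  (50/3, -65/6) → C = 1255/6
  (135/11, -45/22) → C = 225/2
The feasible region has finitely many vertices and no improving ray; the minimum is 225/2 at (135/11, -45/22).

bounded optimum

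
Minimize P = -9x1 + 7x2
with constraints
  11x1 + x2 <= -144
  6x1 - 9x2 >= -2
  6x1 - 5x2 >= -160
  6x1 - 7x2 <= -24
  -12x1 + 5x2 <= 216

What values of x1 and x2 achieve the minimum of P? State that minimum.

x1 = -101/6, x2 = -11, minimum P = 149/2

Corner points and P = -9x1 + 7x2:
  (-101/6, -11) → P = 149/2
  (-967/39, -212/13) → P = 109
  (-232/9, -56/3) → P = 304/3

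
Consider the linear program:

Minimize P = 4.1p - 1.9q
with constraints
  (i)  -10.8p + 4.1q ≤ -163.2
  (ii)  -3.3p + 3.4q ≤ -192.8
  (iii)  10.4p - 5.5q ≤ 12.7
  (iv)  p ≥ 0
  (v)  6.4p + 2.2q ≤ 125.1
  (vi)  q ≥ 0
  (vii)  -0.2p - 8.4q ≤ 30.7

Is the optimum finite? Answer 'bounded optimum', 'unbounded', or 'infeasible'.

infeasible

The boundaries q = 0 and -0.2p - 8.4q = 30.7 meet at (-153.5, 0), but that point violates -10.8p + 4.1q ≤ -163.2. Every candidate vertex is excluded by some other constraint, so the feasible region is empty.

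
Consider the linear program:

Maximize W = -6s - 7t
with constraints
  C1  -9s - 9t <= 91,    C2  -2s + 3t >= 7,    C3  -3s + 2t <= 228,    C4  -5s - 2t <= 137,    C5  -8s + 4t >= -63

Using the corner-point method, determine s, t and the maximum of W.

Feasible corners and W = -6s - 7t:
  (-112/15, -119/45) → W = 2849/45
  (-1051/27, 778/27) → W = 860/27
  (217/16, 91/8) → W = -161
  (-365/8, 729/16) → W = -723/16
  (519/2, 2013/4) → W = -20319/4

At the optimal vertex, -9s - 9t = 91 and -2s + 3t = 7.
Solving simultaneously gives s = -112/15, t = -119/45.

s = -112/15, t = -119/45, maximum W = 2849/45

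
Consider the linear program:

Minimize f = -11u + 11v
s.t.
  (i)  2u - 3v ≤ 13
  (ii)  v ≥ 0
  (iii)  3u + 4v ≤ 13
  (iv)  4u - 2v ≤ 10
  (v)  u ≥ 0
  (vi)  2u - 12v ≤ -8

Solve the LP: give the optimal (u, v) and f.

u = 31/11, v = 25/22, minimum f = -37/2

Vertices and f = -11u + 11v:
  (0, 13/4) → f = 143/4
  (31/11, 25/22) → f = -37/2
  (0, 2/3) → f = 22/3

The binding constraints are 3u + 4v = 13 and 2u - 12v = -8.
Solving simultaneously gives u = 31/11, v = 25/22.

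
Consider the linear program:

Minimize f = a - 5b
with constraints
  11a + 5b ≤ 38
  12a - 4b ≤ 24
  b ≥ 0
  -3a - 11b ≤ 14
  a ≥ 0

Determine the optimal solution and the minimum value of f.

Vertices and f = a - 5b:
  (34/13, 24/13) → f = -86/13
  (0, 38/5) → f = -38
  (2, 0) → f = 2
  (0, 0) → f = 0

The binding constraints are 11a + 5b = 38 and a = 0.
Solving simultaneously gives a = 0, b = 38/5.

a = 0, b = 38/5, minimum f = -38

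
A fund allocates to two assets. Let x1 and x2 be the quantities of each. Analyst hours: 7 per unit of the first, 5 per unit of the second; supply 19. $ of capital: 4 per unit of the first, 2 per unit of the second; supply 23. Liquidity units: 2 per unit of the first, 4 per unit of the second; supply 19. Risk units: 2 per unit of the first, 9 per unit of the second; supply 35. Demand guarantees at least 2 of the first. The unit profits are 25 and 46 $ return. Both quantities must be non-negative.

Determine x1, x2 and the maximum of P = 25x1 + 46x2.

x1 = 2, x2 = 1, maximum P = 96

Extreme points and P = 25x1 + 46x2:
  (19/7, 0) → P = 475/7
  (2, 0) → P = 50
  (2, 1) → P = 96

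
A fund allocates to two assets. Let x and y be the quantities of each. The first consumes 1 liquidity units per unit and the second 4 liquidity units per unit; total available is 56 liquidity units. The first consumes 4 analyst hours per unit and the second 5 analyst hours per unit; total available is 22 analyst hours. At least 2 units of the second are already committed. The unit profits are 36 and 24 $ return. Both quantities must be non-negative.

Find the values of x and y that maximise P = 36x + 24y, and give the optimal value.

x = 3, y = 2, maximum P = 156

Feasible corners and P = 36x + 24y:
  (0, 22/5) → P = 528/5
  (0, 2) → P = 48
  (3, 2) → P = 156

At the optimal vertex, 4x + 5y = 22 and y = 2.
Solving simultaneously gives x = 3, y = 2.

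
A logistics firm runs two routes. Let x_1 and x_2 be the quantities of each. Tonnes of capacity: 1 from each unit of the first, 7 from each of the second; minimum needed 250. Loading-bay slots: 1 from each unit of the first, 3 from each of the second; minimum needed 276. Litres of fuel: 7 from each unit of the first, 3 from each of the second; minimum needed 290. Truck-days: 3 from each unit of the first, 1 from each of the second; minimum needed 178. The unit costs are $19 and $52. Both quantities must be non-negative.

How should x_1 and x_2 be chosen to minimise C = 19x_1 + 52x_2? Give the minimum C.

Feasible corners and C = 19x_1 + 52x_2:
  (0, 178) → C = 9256
  (276, 0) → C = 5244
  (129/4, 325/4) → C = 19351/4
The feasible region is unbounded (it extends along (0, 1), (1, 0)), but C strictly increases along every unbounded feasible direction, so there is no improving ray and the minimum is attained at a vertex.

x_1 = 129/4, x_2 = 325/4, minimum C = 19351/4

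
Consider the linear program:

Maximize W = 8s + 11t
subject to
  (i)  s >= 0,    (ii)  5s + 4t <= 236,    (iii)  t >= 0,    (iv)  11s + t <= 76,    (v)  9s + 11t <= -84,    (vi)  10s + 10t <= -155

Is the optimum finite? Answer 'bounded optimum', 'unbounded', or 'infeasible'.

infeasible

The boundaries s = 0 and 10s + 10t = -155 meet at (0, -31/2), but that point violates t ≥ 0. Every candidate vertex is excluded by some other constraint, so the feasible region is empty.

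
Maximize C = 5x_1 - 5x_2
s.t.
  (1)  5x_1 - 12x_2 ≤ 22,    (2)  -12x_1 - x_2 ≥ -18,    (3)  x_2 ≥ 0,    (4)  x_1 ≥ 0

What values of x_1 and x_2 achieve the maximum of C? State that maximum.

Corner points and C = 5x_1 - 5x_2:
  (3/2, 0) → C = 15/2
  (0, 18) → C = -90
  (0, 0) → C = 0

x_1 = 3/2, x_2 = 0, maximum C = 15/2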